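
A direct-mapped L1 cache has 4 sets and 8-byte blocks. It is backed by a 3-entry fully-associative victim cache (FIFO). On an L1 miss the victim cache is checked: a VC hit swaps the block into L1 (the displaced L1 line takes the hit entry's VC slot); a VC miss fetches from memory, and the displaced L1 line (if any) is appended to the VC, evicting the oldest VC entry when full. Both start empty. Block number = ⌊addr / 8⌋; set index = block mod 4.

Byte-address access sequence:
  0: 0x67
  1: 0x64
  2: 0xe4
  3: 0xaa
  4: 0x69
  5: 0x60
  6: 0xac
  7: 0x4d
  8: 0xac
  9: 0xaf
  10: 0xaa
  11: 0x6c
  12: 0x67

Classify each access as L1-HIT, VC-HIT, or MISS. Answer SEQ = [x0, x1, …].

#0 0x67→b12/s0 MISS; vc=[]
#1 0x64→b12/s0 L1-HIT; vc=[]
#2 0xe4→b28/s0 MISS; vc=[12]
#3 0xaa→b21/s1 MISS; vc=[12]
#4 0x69→b13/s1 MISS; vc=[12,21]
#5 0x60→b12/s0 VC-HIT; vc=[28,21]
#6 0xac→b21/s1 VC-HIT; vc=[28,13]
#7 0x4d→b9/s1 MISS; vc=[28,13,21]
#8 0xac→b21/s1 VC-HIT; vc=[28,13,9]
#9 0xaf→b21/s1 L1-HIT; vc=[28,13,9]
#10 0xaa→b21/s1 L1-HIT; vc=[28,13,9]
#11 0x6c→b13/s1 VC-HIT; vc=[28,21,9]
#12 0x67→b12/s0 L1-HIT; vc=[28,21,9]

SEQ = [MISS, L1-HIT, MISS, MISS, MISS, VC-HIT, VC-HIT, MISS, VC-HIT, L1-HIT, L1-HIT, VC-HIT, L1-HIT]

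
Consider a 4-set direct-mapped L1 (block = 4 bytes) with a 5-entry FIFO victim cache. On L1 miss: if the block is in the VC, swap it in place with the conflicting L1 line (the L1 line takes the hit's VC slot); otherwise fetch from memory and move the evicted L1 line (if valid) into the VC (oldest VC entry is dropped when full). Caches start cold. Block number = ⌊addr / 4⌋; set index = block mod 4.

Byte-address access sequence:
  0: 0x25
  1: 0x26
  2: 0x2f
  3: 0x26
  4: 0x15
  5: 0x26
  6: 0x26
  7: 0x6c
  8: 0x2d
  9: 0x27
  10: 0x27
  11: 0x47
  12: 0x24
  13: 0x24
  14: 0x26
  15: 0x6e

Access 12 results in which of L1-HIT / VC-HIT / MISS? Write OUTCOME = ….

OUTCOME = VC-HIT

#0 0x25→b9/s1 MISS; vc=[]
#1 0x26→b9/s1 L1-HIT; vc=[]
#2 0x2f→b11/s3 MISS; vc=[]
#3 0x26→b9/s1 L1-HIT; vc=[]
#4 0x15→b5/s1 MISS; vc=[9]
#5 0x26→b9/s1 VC-HIT; vc=[5]
#6 0x26→b9/s1 L1-HIT; vc=[5]
#7 0x6c→b27/s3 MISS; vc=[5,11]
#8 0x2d→b11/s3 VC-HIT; vc=[5,27]
#9 0x27→b9/s1 L1-HIT; vc=[5,27]
#10 0x27→b9/s1 L1-HIT; vc=[5,27]
#11 0x47→b17/s1 MISS; vc=[5,27,9]
#12 0x24→b9/s1 VC-HIT; vc=[5,27,17]
#13 0x24→b9/s1 L1-HIT; vc=[5,27,17]
#14 0x26→b9/s1 L1-HIT; vc=[5,27,17]
#15 0x6e→b27/s3 VC-HIT; vc=[5,11,17]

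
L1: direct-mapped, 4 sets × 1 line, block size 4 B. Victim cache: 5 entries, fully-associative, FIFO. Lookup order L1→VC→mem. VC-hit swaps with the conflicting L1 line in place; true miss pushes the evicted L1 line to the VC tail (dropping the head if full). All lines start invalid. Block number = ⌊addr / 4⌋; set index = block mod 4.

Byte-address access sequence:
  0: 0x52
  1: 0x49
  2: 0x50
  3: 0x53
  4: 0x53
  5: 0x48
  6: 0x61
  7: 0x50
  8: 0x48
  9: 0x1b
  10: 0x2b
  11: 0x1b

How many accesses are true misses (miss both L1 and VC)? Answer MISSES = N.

0: 0x52 (blk 20, set 0) → MISS  vc=[]
1: 0x49 (blk 18, set 2) → MISS  vc=[]
2: 0x50 (blk 20, set 0) → L1-HIT  vc=[]
3: 0x53 (blk 20, set 0) → L1-HIT  vc=[]
4: 0x53 (blk 20, set 0) → L1-HIT  vc=[]
5: 0x48 (blk 18, set 2) → L1-HIT  vc=[]
6: 0x61 (blk 24, set 0) → MISS  vc=[20]
7: 0x50 (blk 20, set 0) → VC-HIT  vc=[24]
8: 0x48 (blk 18, set 2) → L1-HIT  vc=[24]
9: 0x1b (blk 6, set 2) → MISS  vc=[24, 18]
10: 0x2b (blk 10, set 2) → MISS  vc=[24, 18, 6]
11: 0x1b (blk 6, set 2) → VC-HIT  vc=[24, 18, 10]

MISSES = 5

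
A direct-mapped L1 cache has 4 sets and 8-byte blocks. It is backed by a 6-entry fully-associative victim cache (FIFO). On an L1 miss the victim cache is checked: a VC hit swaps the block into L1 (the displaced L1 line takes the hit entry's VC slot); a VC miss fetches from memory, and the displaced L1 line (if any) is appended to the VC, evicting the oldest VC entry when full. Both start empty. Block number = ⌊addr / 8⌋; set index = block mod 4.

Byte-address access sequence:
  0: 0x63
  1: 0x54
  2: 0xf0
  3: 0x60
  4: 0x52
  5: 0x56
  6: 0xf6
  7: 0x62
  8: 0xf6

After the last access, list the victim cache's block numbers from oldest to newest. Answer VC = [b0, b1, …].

#0 0x63→b12/s0 MISS; vc=[]
#1 0x54→b10/s2 MISS; vc=[]
#2 0xf0→b30/s2 MISS; vc=[10]
#3 0x60→b12/s0 L1-HIT; vc=[10]
#4 0x52→b10/s2 VC-HIT; vc=[30]
#5 0x56→b10/s2 L1-HIT; vc=[30]
#6 0xf6→b30/s2 VC-HIT; vc=[10]
#7 0x62→b12/s0 L1-HIT; vc=[10]
#8 0xf6→b30/s2 L1-HIT; vc=[10]

VC = [10]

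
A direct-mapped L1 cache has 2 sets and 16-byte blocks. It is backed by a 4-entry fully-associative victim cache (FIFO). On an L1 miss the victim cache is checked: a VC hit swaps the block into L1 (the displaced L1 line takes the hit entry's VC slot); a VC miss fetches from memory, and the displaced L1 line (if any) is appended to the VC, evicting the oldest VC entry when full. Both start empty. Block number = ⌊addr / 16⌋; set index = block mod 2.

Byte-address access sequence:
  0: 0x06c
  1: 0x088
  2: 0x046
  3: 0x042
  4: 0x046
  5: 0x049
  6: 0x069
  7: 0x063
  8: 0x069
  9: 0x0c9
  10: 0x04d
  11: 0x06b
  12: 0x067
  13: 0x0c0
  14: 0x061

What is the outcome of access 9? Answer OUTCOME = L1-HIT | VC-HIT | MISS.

OUTCOME = MISS

0: 0x6c (blk 6, set 0) → MISS  vc=[]
1: 0x88 (blk 8, set 0) → MISS  vc=[6]
2: 0x46 (blk 4, set 0) → MISS  vc=[6, 8]
3: 0x42 (blk 4, set 0) → L1-HIT  vc=[6, 8]
4: 0x46 (blk 4, set 0) → L1-HIT  vc=[6, 8]
5: 0x49 (blk 4, set 0) → L1-HIT  vc=[6, 8]
6: 0x69 (blk 6, set 0) → VC-HIT  vc=[4, 8]
7: 0x63 (blk 6, set 0) → L1-HIT  vc=[4, 8]
8: 0x69 (blk 6, set 0) → L1-HIT  vc=[4, 8]
9: 0xc9 (blk 12, set 0) → MISS  vc=[4, 8, 6]
10: 0x4d (blk 4, set 0) → VC-HIT  vc=[12, 8, 6]
11: 0x6b (blk 6, set 0) → VC-HIT  vc=[12, 8, 4]
12: 0x67 (blk 6, set 0) → L1-HIT  vc=[12, 8, 4]
13: 0xc0 (blk 12, set 0) → VC-HIT  vc=[6, 8, 4]
14: 0x61 (blk 6, set 0) → VC-HIT  vc=[12, 8, 4]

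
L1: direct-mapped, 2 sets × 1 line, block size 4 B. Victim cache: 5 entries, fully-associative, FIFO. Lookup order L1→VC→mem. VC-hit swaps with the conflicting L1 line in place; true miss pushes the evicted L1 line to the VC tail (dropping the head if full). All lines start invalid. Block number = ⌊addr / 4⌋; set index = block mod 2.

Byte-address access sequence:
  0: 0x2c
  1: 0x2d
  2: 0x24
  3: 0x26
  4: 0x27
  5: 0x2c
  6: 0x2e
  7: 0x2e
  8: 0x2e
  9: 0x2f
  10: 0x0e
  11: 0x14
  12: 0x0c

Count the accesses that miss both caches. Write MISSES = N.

MISSES = 4

  [0] addr=0x2c blk=11 s=1: MISS | VC []
  [1] addr=0x2d blk=11 s=1: L1-HIT | VC []
  [2] addr=0x24 blk=9 s=1: MISS | VC [11]
  [3] addr=0x26 blk=9 s=1: L1-HIT | VC [11]
  [4] addr=0x27 blk=9 s=1: L1-HIT | VC [11]
  [5] addr=0x2c blk=11 s=1: VC-HIT | VC [9]
  [6] addr=0x2e blk=11 s=1: L1-HIT | VC [9]
  [7] addr=0x2e blk=11 s=1: L1-HIT | VC [9]
  [8] addr=0x2e blk=11 s=1: L1-HIT | VC [9]
  [9] addr=0x2f blk=11 s=1: L1-HIT | VC [9]
  [10] addr=0xe blk=3 s=1: MISS | VC [9, 11]
  [11] addr=0x14 blk=5 s=1: MISS | VC [9, 11, 3]
  [12] addr=0xc blk=3 s=1: VC-HIT | VC [9, 11, 5]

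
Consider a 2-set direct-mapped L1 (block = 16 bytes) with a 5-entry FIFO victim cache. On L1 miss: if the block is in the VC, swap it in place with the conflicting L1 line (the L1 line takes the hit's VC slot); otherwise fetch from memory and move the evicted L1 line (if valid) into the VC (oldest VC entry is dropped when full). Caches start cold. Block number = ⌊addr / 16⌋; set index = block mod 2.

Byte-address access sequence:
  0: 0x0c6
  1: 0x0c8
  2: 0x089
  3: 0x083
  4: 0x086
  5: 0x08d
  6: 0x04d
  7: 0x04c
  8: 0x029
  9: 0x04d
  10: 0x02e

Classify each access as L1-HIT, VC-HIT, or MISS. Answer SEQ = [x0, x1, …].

0: 0xc6 (blk 12, set 0) → MISS  vc=[]
1: 0xc8 (blk 12, set 0) → L1-HIT  vc=[]
2: 0x89 (blk 8, set 0) → MISS  vc=[12]
3: 0x83 (blk 8, set 0) → L1-HIT  vc=[12]
4: 0x86 (blk 8, set 0) → L1-HIT  vc=[12]
5: 0x8d (blk 8, set 0) → L1-HIT  vc=[12]
6: 0x4d (blk 4, set 0) → MISS  vc=[12, 8]
7: 0x4c (blk 4, set 0) → L1-HIT  vc=[12, 8]
8: 0x29 (blk 2, set 0) → MISS  vc=[12, 8, 4]
9: 0x4d (blk 4, set 0) → VC-HIT  vc=[12, 8, 2]
10: 0x2e (blk 2, set 0) → VC-HIT  vc=[12, 8, 4]

SEQ = [MISS, L1-HIT, MISS, L1-HIT, L1-HIT, L1-HIT, MISS, L1-HIT, MISS, VC-HIT, VC-HIT]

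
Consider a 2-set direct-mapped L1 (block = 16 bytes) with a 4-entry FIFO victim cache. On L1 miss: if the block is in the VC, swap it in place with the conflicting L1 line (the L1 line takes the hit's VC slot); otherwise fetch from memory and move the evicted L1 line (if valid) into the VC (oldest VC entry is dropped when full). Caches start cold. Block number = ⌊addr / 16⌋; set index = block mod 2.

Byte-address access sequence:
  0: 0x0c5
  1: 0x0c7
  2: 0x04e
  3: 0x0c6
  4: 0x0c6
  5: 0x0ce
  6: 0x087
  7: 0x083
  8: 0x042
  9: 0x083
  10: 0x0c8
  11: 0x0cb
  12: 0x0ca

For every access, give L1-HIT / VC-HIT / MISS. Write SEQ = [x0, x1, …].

SEQ = [MISS, L1-HIT, MISS, VC-HIT, L1-HIT, L1-HIT, MISS, L1-HIT, VC-HIT, VC-HIT, VC-HIT, L1-HIT, L1-HIT]

  [0] addr=0xc5 blk=12 s=0: MISS | VC []
  [1] addr=0xc7 blk=12 s=0: L1-HIT | VC []
  [2] addr=0x4e blk=4 s=0: MISS | VC [12]
  [3] addr=0xc6 blk=12 s=0: VC-HIT | VC [4]
  [4] addr=0xc6 blk=12 s=0: L1-HIT | VC [4]
  [5] addr=0xce blk=12 s=0: L1-HIT | VC [4]
  [6] addr=0x87 blk=8 s=0: MISS | VC [4, 12]
  [7] addr=0x83 blk=8 s=0: L1-HIT | VC [4, 12]
  [8] addr=0x42 blk=4 s=0: VC-HIT | VC [8, 12]
  [9] addr=0x83 blk=8 s=0: VC-HIT | VC [4, 12]
  [10] addr=0xc8 blk=12 s=0: VC-HIT | VC [4, 8]
  [11] addr=0xcb blk=12 s=0: L1-HIT | VC [4, 8]
  [12] addr=0xca blk=12 s=0: L1-HIT | VC [4, 8]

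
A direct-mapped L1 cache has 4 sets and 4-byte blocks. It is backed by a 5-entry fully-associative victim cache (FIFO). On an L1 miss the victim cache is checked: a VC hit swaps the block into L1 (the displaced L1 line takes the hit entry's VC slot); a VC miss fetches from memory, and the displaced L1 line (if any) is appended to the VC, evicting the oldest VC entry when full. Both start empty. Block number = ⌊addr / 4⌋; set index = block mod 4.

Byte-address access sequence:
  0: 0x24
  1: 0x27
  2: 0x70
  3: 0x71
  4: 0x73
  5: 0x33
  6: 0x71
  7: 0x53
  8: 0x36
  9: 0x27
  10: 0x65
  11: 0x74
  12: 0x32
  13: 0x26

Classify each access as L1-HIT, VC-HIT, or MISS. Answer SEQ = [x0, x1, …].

SEQ = [MISS, L1-HIT, MISS, L1-HIT, L1-HIT, MISS, VC-HIT, MISS, MISS, VC-HIT, MISS, MISS, VC-HIT, VC-HIT]

0: 0x24 (blk 9, set 1) → MISS  vc=[]
1: 0x27 (blk 9, set 1) → L1-HIT  vc=[]
2: 0x70 (blk 28, set 0) → MISS  vc=[]
3: 0x71 (blk 28, set 0) → L1-HIT  vc=[]
4: 0x73 (blk 28, set 0) → L1-HIT  vc=[]
5: 0x33 (blk 12, set 0) → MISS  vc=[28]
6: 0x71 (blk 28, set 0) → VC-HIT  vc=[12]
7: 0x53 (blk 20, set 0) → MISS  vc=[12, 28]
8: 0x36 (blk 13, set 1) → MISS  vc=[12, 28, 9]
9: 0x27 (blk 9, set 1) → VC-HIT  vc=[12, 28, 13]
10: 0x65 (blk 25, set 1) → MISS  vc=[12, 28, 13, 9]
11: 0x74 (blk 29, set 1) → MISS  vc=[12, 28, 13, 9, 25]
12: 0x32 (blk 12, set 0) → VC-HIT  vc=[20, 28, 13, 9, 25]
13: 0x26 (blk 9, set 1) → VC-HIT  vc=[20, 28, 13, 29, 25]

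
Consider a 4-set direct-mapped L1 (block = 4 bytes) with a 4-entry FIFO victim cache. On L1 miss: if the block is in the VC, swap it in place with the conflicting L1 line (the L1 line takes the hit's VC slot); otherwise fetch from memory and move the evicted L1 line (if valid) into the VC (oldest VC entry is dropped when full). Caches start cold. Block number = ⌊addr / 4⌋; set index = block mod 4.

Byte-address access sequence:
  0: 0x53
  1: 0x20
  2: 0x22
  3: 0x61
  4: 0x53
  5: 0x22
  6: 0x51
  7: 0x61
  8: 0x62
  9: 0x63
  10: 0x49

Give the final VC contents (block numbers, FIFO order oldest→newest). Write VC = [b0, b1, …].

#0 0x53→b20/s0 MISS; vc=[]
#1 0x20→b8/s0 MISS; vc=[20]
#2 0x22→b8/s0 L1-HIT; vc=[20]
#3 0x61→b24/s0 MISS; vc=[20,8]
#4 0x53→b20/s0 VC-HIT; vc=[24,8]
#5 0x22→b8/s0 VC-HIT; vc=[24,20]
#6 0x51→b20/s0 VC-HIT; vc=[24,8]
#7 0x61→b24/s0 VC-HIT; vc=[20,8]
#8 0x62→b24/s0 L1-HIT; vc=[20,8]
#9 0x63→b24/s0 L1-HIT; vc=[20,8]
#10 0x49→b18/s2 MISS; vc=[20,8]

VC = [20, 8]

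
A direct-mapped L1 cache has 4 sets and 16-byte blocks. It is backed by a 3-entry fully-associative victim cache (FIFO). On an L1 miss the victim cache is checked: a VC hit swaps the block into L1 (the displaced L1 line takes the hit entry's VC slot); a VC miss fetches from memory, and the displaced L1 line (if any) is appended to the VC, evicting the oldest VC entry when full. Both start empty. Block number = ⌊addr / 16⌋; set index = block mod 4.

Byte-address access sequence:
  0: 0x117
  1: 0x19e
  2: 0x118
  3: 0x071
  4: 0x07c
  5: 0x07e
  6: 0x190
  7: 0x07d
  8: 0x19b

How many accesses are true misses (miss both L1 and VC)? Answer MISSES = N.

MISSES = 3

0: 0x117 (blk 17, set 1) → MISS  vc=[]
1: 0x19e (blk 25, set 1) → MISS  vc=[17]
2: 0x118 (blk 17, set 1) → VC-HIT  vc=[25]
3: 0x71 (blk 7, set 3) → MISS  vc=[25]
4: 0x7c (blk 7, set 3) → L1-HIT  vc=[25]
5: 0x7e (blk 7, set 3) → L1-HIT  vc=[25]
6: 0x190 (blk 25, set 1) → VC-HIT  vc=[17]
7: 0x7d (blk 7, set 3) → L1-HIT  vc=[17]
8: 0x19b (blk 25, set 1) → L1-HIT  vc=[17]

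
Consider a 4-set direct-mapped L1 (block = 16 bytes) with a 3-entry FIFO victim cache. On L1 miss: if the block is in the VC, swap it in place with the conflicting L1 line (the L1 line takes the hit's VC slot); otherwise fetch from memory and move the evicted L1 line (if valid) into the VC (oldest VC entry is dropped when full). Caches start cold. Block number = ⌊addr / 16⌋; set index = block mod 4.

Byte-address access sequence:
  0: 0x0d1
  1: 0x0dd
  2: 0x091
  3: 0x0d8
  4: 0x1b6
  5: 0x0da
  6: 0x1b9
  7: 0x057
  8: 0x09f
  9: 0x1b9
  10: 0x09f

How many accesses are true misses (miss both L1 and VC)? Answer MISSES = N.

MISSES = 4

0: 0xd1 (blk 13, set 1) → MISS  vc=[]
1: 0xdd (blk 13, set 1) → L1-HIT  vc=[]
2: 0x91 (blk 9, set 1) → MISS  vc=[13]
3: 0xd8 (blk 13, set 1) → VC-HIT  vc=[9]
4: 0x1b6 (blk 27, set 3) → MISS  vc=[9]
5: 0xda (blk 13, set 1) → L1-HIT  vc=[9]
6: 0x1b9 (blk 27, set 3) → L1-HIT  vc=[9]
7: 0x57 (blk 5, set 1) → MISS  vc=[9, 13]
8: 0x9f (blk 9, set 1) → VC-HIT  vc=[5, 13]
9: 0x1b9 (blk 27, set 3) → L1-HIT  vc=[5, 13]
10: 0x9f (blk 9, set 1) → L1-HIT  vc=[5, 13]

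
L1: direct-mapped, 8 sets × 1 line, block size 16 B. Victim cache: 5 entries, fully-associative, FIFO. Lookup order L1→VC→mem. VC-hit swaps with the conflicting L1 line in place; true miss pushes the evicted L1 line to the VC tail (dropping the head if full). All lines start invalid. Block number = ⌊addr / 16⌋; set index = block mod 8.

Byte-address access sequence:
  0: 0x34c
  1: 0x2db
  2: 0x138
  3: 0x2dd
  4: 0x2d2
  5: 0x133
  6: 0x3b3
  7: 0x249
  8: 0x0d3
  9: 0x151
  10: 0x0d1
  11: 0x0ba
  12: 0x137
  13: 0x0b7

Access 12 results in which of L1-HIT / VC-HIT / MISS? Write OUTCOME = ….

0: 0x34c (blk 52, set 4) → MISS  vc=[]
1: 0x2db (blk 45, set 5) → MISS  vc=[]
2: 0x138 (blk 19, set 3) → MISS  vc=[]
3: 0x2dd (blk 45, set 5) → L1-HIT  vc=[]
4: 0x2d2 (blk 45, set 5) → L1-HIT  vc=[]
5: 0x133 (blk 19, set 3) → L1-HIT  vc=[]
6: 0x3b3 (blk 59, set 3) → MISS  vc=[19]
7: 0x249 (blk 36, set 4) → MISS  vc=[19, 52]
8: 0xd3 (blk 13, set 5) → MISS  vc=[19, 52, 45]
9: 0x151 (blk 21, set 5) → MISS  vc=[19, 52, 45, 13]
10: 0xd1 (blk 13, set 5) → VC-HIT  vc=[19, 52, 45, 21]
11: 0xba (blk 11, set 3) → MISS  vc=[19, 52, 45, 21, 59]
12: 0x137 (blk 19, set 3) → VC-HIT  vc=[11, 52, 45, 21, 59]
13: 0xb7 (blk 11, set 3) → VC-HIT  vc=[19, 52, 45, 21, 59]

OUTCOME = VC-HIT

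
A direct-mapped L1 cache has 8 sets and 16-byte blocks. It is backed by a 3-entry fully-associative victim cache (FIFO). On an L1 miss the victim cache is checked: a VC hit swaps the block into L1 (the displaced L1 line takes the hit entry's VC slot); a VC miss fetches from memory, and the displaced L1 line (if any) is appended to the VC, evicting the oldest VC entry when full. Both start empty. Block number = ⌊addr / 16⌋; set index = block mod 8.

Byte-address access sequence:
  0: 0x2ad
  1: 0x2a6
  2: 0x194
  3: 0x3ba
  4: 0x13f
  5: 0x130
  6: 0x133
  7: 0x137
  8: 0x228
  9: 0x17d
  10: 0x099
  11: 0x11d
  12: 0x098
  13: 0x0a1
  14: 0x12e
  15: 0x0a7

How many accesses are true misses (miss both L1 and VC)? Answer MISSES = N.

#0 0x2ad→b42/s2 MISS; vc=[]
#1 0x2a6→b42/s2 L1-HIT; vc=[]
#2 0x194→b25/s1 MISS; vc=[]
#3 0x3ba→b59/s3 MISS; vc=[]
#4 0x13f→b19/s3 MISS; vc=[59]
#5 0x130→b19/s3 L1-HIT; vc=[59]
#6 0x133→b19/s3 L1-HIT; vc=[59]
#7 0x137→b19/s3 L1-HIT; vc=[59]
#8 0x228→b34/s2 MISS; vc=[59,42]
#9 0x17d→b23/s7 MISS; vc=[59,42]
#10 0x99→b9/s1 MISS; vc=[59,42,25]
#11 0x11d→b17/s1 MISS; vc=[42,25,9]
#12 0x98→b9/s1 VC-HIT; vc=[42,25,17]
#13 0xa1→b10/s2 MISS; vc=[25,17,34]
#14 0x12e→b18/s2 MISS; vc=[17,34,10]
#15 0xa7→b10/s2 VC-HIT; vc=[17,34,18]

MISSES = 10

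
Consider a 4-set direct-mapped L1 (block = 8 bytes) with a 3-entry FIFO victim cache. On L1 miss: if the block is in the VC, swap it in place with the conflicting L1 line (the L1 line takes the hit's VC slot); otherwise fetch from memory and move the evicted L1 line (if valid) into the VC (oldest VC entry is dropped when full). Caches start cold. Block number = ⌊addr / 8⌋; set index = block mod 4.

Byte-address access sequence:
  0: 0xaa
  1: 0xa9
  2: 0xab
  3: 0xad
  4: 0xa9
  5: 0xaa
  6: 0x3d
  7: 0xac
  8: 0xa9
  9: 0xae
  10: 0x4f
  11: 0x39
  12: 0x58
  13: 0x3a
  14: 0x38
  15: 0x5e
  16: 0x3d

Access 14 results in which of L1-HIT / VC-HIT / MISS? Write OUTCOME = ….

  [0] addr=0xaa blk=21 s=1: MISS | VC []
  [1] addr=0xa9 blk=21 s=1: L1-HIT | VC []
  [2] addr=0xab blk=21 s=1: L1-HIT | VC []
  [3] addr=0xad blk=21 s=1: L1-HIT | VC []
  [4] addr=0xa9 blk=21 s=1: L1-HIT | VC []
  [5] addr=0xaa blk=21 s=1: L1-HIT | VC []
  [6] addr=0x3d blk=7 s=3: MISS | VC []
  [7] addr=0xac blk=21 s=1: L1-HIT | VC []
  [8] addr=0xa9 blk=21 s=1: L1-HIT | VC []
  [9] addr=0xae blk=21 s=1: L1-HIT | VC []
  [10] addr=0x4f blk=9 s=1: MISS | VC [21]
  [11] addr=0x39 blk=7 s=3: L1-HIT | VC [21]
  [12] addr=0x58 blk=11 s=3: MISS | VC [21, 7]
  [13] addr=0x3a blk=7 s=3: VC-HIT | VC [21, 11]
  [14] addr=0x38 blk=7 s=3: L1-HIT | VC [21, 11]
  [15] addr=0x5e blk=11 s=3: VC-HIT | VC [21, 7]
  [16] addr=0x3d blk=7 s=3: VC-HIT | VC [21, 11]

OUTCOME = L1-HIT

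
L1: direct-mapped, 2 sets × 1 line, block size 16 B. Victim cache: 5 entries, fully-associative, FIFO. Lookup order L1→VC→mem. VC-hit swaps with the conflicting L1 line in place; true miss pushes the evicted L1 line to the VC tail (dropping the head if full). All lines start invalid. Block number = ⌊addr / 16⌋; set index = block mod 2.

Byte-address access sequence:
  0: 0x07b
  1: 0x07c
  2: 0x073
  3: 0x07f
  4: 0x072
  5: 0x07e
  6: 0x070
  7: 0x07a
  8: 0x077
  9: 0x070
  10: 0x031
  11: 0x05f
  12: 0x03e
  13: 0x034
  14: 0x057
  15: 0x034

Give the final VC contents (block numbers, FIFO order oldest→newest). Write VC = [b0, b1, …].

#0 0x7b→b7/s1 MISS; vc=[]
#1 0x7c→b7/s1 L1-HIT; vc=[]
#2 0x73→b7/s1 L1-HIT; vc=[]
#3 0x7f→b7/s1 L1-HIT; vc=[]
#4 0x72→b7/s1 L1-HIT; vc=[]
#5 0x7e→b7/s1 L1-HIT; vc=[]
#6 0x70→b7/s1 L1-HIT; vc=[]
#7 0x7a→b7/s1 L1-HIT; vc=[]
#8 0x77→b7/s1 L1-HIT; vc=[]
#9 0x70→b7/s1 L1-HIT; vc=[]
#10 0x31→b3/s1 MISS; vc=[7]
#11 0x5f→b5/s1 MISS; vc=[7,3]
#12 0x3e→b3/s1 VC-HIT; vc=[7,5]
#13 0x34→b3/s1 L1-HIT; vc=[7,5]
#14 0x57→b5/s1 VC-HIT; vc=[7,3]
#15 0x34→b3/s1 VC-HIT; vc=[7,5]

VC = [7, 5]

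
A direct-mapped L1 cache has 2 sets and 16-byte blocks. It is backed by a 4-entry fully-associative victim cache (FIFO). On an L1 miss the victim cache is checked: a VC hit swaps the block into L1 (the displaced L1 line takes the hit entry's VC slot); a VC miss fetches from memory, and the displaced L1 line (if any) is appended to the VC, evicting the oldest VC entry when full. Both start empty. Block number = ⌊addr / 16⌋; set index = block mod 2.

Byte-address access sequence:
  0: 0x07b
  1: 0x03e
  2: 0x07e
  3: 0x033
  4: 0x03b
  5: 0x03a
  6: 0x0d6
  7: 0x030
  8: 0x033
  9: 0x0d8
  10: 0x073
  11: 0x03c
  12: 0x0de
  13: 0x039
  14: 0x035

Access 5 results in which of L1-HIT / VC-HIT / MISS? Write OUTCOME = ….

OUTCOME = L1-HIT

#0 0x7b→b7/s1 MISS; vc=[]
#1 0x3e→b3/s1 MISS; vc=[7]
#2 0x7e→b7/s1 VC-HIT; vc=[3]
#3 0x33→b3/s1 VC-HIT; vc=[7]
#4 0x3b→b3/s1 L1-HIT; vc=[7]
#5 0x3a→b3/s1 L1-HIT; vc=[7]
#6 0xd6→b13/s1 MISS; vc=[7,3]
#7 0x30→b3/s1 VC-HIT; vc=[7,13]
#8 0x33→b3/s1 L1-HIT; vc=[7,13]
#9 0xd8→b13/s1 VC-HIT; vc=[7,3]
#10 0x73→b7/s1 VC-HIT; vc=[13,3]
#11 0x3c→b3/s1 VC-HIT; vc=[13,7]
#12 0xde→b13/s1 VC-HIT; vc=[3,7]
#13 0x39→b3/s1 VC-HIT; vc=[13,7]
#14 0x35→b3/s1 L1-HIT; vc=[13,7]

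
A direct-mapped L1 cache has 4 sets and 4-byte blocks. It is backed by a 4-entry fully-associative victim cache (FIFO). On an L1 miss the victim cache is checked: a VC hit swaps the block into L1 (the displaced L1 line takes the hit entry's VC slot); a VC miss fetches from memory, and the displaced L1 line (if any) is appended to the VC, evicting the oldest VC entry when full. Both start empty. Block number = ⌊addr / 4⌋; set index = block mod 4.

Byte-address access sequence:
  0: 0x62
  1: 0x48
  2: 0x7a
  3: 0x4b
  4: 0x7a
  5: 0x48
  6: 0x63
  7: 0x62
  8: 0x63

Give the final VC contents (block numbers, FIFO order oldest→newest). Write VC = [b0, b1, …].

VC = [30]

#0 0x62→b24/s0 MISS; vc=[]
#1 0x48→b18/s2 MISS; vc=[]
#2 0x7a→b30/s2 MISS; vc=[18]
#3 0x4b→b18/s2 VC-HIT; vc=[30]
#4 0x7a→b30/s2 VC-HIT; vc=[18]
#5 0x48→b18/s2 VC-HIT; vc=[30]
#6 0x63→b24/s0 L1-HIT; vc=[30]
#7 0x62→b24/s0 L1-HIT; vc=[30]
#8 0x63→b24/s0 L1-HIT; vc=[30]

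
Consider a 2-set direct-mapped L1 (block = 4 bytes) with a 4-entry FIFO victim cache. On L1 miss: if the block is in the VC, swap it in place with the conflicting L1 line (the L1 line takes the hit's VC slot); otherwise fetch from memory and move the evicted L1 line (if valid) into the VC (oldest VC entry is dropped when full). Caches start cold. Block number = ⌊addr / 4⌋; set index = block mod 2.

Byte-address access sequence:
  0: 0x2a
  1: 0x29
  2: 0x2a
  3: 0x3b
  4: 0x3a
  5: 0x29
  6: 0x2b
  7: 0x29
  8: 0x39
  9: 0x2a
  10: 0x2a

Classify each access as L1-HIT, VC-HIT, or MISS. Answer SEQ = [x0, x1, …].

SEQ = [MISS, L1-HIT, L1-HIT, MISS, L1-HIT, VC-HIT, L1-HIT, L1-HIT, VC-HIT, VC-HIT, L1-HIT]

  [0] addr=0x2a blk=10 s=0: MISS | VC []
  [1] addr=0x29 blk=10 s=0: L1-HIT | VC []
  [2] addr=0x2a blk=10 s=0: L1-HIT | VC []
  [3] addr=0x3b blk=14 s=0: MISS | VC [10]
  [4] addr=0x3a blk=14 s=0: L1-HIT | VC [10]
  [5] addr=0x29 blk=10 s=0: VC-HIT | VC [14]
  [6] addr=0x2b blk=10 s=0: L1-HIT | VC [14]
  [7] addr=0x29 blk=10 s=0: L1-HIT | VC [14]
  [8] addr=0x39 blk=14 s=0: VC-HIT | VC [10]
  [9] addr=0x2a blk=10 s=0: VC-HIT | VC [14]
  [10] addr=0x2a blk=10 s=0: L1-HIT | VC [14]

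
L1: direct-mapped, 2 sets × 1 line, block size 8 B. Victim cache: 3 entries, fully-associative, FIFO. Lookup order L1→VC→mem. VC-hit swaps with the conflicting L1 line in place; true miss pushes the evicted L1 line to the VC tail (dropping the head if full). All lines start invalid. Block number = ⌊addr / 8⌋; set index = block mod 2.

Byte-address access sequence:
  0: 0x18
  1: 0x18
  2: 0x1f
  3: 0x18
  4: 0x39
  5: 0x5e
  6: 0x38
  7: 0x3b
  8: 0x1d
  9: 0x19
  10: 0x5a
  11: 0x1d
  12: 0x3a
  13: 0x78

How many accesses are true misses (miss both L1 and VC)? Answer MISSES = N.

MISSES = 4

  [0] addr=0x18 blk=3 s=1: MISS | VC []
  [1] addr=0x18 blk=3 s=1: L1-HIT | VC []
  [2] addr=0x1f blk=3 s=1: L1-HIT | VC []
  [3] addr=0x18 blk=3 s=1: L1-HIT | VC []
  [4] addr=0x39 blk=7 s=1: MISS | VC [3]
  [5] addr=0x5e blk=11 s=1: MISS | VC [3, 7]
  [6] addr=0x38 blk=7 s=1: VC-HIT | VC [3, 11]
  [7] addr=0x3b blk=7 s=1: L1-HIT | VC [3, 11]
  [8] addr=0x1d blk=3 s=1: VC-HIT | VC [7, 11]
  [9] addr=0x19 blk=3 s=1: L1-HIT | VC [7, 11]
  [10] addr=0x5a blk=11 s=1: VC-HIT | VC [7, 3]
  [11] addr=0x1d blk=3 s=1: VC-HIT | VC [7, 11]
  [12] addr=0x3a blk=7 s=1: VC-HIT | VC [3, 11]
  [13] addr=0x78 blk=15 s=1: MISS | VC [3, 11, 7]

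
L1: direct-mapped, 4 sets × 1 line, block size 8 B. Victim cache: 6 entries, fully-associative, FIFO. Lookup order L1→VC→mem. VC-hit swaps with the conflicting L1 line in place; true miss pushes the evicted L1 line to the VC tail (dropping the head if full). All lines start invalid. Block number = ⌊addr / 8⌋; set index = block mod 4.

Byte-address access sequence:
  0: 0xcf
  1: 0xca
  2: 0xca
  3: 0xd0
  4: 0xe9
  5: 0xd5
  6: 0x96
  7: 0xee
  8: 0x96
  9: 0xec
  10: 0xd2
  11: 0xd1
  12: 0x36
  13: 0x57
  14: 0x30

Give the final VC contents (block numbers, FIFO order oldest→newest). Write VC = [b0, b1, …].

VC = [25, 18, 26, 10]

0: 0xcf (blk 25, set 1) → MISS  vc=[]
1: 0xca (blk 25, set 1) → L1-HIT  vc=[]
2: 0xca (blk 25, set 1) → L1-HIT  vc=[]
3: 0xd0 (blk 26, set 2) → MISS  vc=[]
4: 0xe9 (blk 29, set 1) → MISS  vc=[25]
5: 0xd5 (blk 26, set 2) → L1-HIT  vc=[25]
6: 0x96 (blk 18, set 2) → MISS  vc=[25, 26]
7: 0xee (blk 29, set 1) → L1-HIT  vc=[25, 26]
8: 0x96 (blk 18, set 2) → L1-HIT  vc=[25, 26]
9: 0xec (blk 29, set 1) → L1-HIT  vc=[25, 26]
10: 0xd2 (blk 26, set 2) → VC-HIT  vc=[25, 18]
11: 0xd1 (blk 26, set 2) → L1-HIT  vc=[25, 18]
12: 0x36 (blk 6, set 2) → MISS  vc=[25, 18, 26]
13: 0x57 (blk 10, set 2) → MISS  vc=[25, 18, 26, 6]
14: 0x30 (blk 6, set 2) → VC-HIT  vc=[25, 18, 26, 10]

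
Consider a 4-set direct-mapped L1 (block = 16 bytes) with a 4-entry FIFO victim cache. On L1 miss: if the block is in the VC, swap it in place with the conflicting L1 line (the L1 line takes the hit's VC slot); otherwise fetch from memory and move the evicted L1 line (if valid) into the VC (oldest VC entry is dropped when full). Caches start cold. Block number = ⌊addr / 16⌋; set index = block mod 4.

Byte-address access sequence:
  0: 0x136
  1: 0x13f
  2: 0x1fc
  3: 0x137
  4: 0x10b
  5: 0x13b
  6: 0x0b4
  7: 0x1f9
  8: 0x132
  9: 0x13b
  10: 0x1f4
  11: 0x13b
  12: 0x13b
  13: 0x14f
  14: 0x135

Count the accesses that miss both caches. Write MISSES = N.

MISSES = 5

0: 0x136 (blk 19, set 3) → MISS  vc=[]
1: 0x13f (blk 19, set 3) → L1-HIT  vc=[]
2: 0x1fc (blk 31, set 3) → MISS  vc=[19]
3: 0x137 (blk 19, set 3) → VC-HIT  vc=[31]
4: 0x10b (blk 16, set 0) → MISS  vc=[31]
5: 0x13b (blk 19, set 3) → L1-HIT  vc=[31]
6: 0xb4 (blk 11, set 3) → MISS  vc=[31, 19]
7: 0x1f9 (blk 31, set 3) → VC-HIT  vc=[11, 19]
8: 0x132 (blk 19, set 3) → VC-HIT  vc=[11, 31]
9: 0x13b (blk 19, set 3) → L1-HIT  vc=[11, 31]
10: 0x1f4 (blk 31, set 3) → VC-HIT  vc=[11, 19]
11: 0x13b (blk 19, set 3) → VC-HIT  vc=[11, 31]
12: 0x13b (blk 19, set 3) → L1-HIT  vc=[11, 31]
13: 0x14f (blk 20, set 0) → MISS  vc=[11, 31, 16]
14: 0x135 (blk 19, set 3) → L1-HIT  vc=[11, 31, 16]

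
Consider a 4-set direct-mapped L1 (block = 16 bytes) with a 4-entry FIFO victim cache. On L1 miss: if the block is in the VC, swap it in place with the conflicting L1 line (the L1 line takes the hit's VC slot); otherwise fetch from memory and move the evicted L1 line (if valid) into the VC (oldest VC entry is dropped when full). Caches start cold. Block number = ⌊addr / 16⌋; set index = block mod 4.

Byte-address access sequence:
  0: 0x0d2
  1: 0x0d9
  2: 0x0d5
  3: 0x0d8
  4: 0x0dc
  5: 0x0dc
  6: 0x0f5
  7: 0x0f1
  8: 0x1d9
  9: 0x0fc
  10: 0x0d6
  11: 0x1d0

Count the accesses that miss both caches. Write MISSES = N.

MISSES = 3

  [0] addr=0xd2 blk=13 s=1: MISS | VC []
  [1] addr=0xd9 blk=13 s=1: L1-HIT | VC []
  [2] addr=0xd5 blk=13 s=1: L1-HIT | VC []
  [3] addr=0xd8 blk=13 s=1: L1-HIT | VC []
  [4] addr=0xdc blk=13 s=1: L1-HIT | VC []
  [5] addr=0xdc blk=13 s=1: L1-HIT | VC []
  [6] addr=0xf5 blk=15 s=3: MISS | VC []
  [7] addr=0xf1 blk=15 s=3: L1-HIT | VC []
  [8] addr=0x1d9 blk=29 s=1: MISS | VC [13]
  [9] addr=0xfc blk=15 s=3: L1-HIT | VC [13]
  [10] addr=0xd6 blk=13 s=1: VC-HIT | VC [29]
  [11] addr=0x1d0 blk=29 s=1: VC-HIT | VC [13]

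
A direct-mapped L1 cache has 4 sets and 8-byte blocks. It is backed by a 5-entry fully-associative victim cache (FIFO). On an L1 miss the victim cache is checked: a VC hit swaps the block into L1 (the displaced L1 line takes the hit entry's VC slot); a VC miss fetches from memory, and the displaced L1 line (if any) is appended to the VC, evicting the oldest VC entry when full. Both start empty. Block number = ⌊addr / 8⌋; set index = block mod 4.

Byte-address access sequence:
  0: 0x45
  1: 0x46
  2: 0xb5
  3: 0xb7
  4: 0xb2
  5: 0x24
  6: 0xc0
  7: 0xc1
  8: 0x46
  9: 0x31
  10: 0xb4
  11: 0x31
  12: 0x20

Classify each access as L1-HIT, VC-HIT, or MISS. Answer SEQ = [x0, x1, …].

  [0] addr=0x45 blk=8 s=0: MISS | VC []
  [1] addr=0x46 blk=8 s=0: L1-HIT | VC []
  [2] addr=0xb5 blk=22 s=2: MISS | VC []
  [3] addr=0xb7 blk=22 s=2: L1-HIT | VC []
  [4] addr=0xb2 blk=22 s=2: L1-HIT | VC []
  [5] addr=0x24 blk=4 s=0: MISS | VC [8]
  [6] addr=0xc0 blk=24 s=0: MISS | VC [8, 4]
  [7] addr=0xc1 blk=24 s=0: L1-HIT | VC [8, 4]
  [8] addr=0x46 blk=8 s=0: VC-HIT | VC [24, 4]
  [9] addr=0x31 blk=6 s=2: MISS | VC [24, 4, 22]
  [10] addr=0xb4 blk=22 s=2: VC-HIT | VC [24, 4, 6]
  [11] addr=0x31 blk=6 s=2: VC-HIT | VC [24, 4, 22]
  [12] addr=0x20 blk=4 s=0: VC-HIT | VC [24, 8, 22]

SEQ = [MISS, L1-HIT, MISS, L1-HIT, L1-HIT, MISS, MISS, L1-HIT, VC-HIT, MISS, VC-HIT, VC-HIT, VC-HIT]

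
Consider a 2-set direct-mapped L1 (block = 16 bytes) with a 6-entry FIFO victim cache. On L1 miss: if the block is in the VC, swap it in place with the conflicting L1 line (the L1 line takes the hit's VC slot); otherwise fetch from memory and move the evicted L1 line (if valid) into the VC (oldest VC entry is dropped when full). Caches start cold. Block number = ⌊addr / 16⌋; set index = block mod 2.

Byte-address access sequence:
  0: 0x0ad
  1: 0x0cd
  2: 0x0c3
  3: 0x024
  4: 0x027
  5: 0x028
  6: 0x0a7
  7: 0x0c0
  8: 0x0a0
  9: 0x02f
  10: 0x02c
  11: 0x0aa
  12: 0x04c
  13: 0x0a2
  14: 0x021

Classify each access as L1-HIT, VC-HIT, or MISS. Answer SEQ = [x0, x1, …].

0: 0xad (blk 10, set 0) → MISS  vc=[]
1: 0xcd (blk 12, set 0) → MISS  vc=[10]
2: 0xc3 (blk 12, set 0) → L1-HIT  vc=[10]
3: 0x24 (blk 2, set 0) → MISS  vc=[10, 12]
4: 0x27 (blk 2, set 0) → L1-HIT  vc=[10, 12]
5: 0x28 (blk 2, set 0) → L1-HIT  vc=[10, 12]
6: 0xa7 (blk 10, set 0) → VC-HIT  vc=[2, 12]
7: 0xc0 (blk 12, set 0) → VC-HIT  vc=[2, 10]
8: 0xa0 (blk 10, set 0) → VC-HIT  vc=[2, 12]
9: 0x2f (blk 2, set 0) → VC-HIT  vc=[10, 12]
10: 0x2c (blk 2, set 0) → L1-HIT  vc=[10, 12]
11: 0xaa (blk 10, set 0) → VC-HIT  vc=[2, 12]
12: 0x4c (blk 4, set 0) → MISS  vc=[2, 12, 10]
13: 0xa2 (blk 10, set 0) → VC-HIT  vc=[2, 12, 4]
14: 0x21 (blk 2, set 0) → VC-HIT  vc=[10, 12, 4]

SEQ = [MISS, MISS, L1-HIT, MISS, L1-HIT, L1-HIT, VC-HIT, VC-HIT, VC-HIT, VC-HIT, L1-HIT, VC-HIT, MISS, VC-HIT, VC-HIT]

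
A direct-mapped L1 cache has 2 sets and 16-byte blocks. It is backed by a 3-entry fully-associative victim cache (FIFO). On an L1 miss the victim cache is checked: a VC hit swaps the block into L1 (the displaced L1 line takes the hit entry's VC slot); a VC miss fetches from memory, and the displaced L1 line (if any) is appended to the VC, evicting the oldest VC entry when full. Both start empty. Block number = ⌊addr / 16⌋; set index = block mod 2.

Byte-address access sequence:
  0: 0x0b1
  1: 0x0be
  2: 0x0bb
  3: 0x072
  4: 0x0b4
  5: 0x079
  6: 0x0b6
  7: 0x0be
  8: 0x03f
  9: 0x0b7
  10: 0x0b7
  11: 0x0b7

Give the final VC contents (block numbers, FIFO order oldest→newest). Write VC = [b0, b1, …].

VC = [7, 3]

  [0] addr=0xb1 blk=11 s=1: MISS | VC []
  [1] addr=0xbe blk=11 s=1: L1-HIT | VC []
  [2] addr=0xbb blk=11 s=1: L1-HIT | VC []
  [3] addr=0x72 blk=7 s=1: MISS | VC [11]
  [4] addr=0xb4 blk=11 s=1: VC-HIT | VC [7]
  [5] addr=0x79 blk=7 s=1: VC-HIT | VC [11]
  [6] addr=0xb6 blk=11 s=1: VC-HIT | VC [7]
  [7] addr=0xbe blk=11 s=1: L1-HIT | VC [7]
  [8] addr=0x3f blk=3 s=1: MISS | VC [7, 11]
  [9] addr=0xb7 blk=11 s=1: VC-HIT | VC [7, 3]
  [10] addr=0xb7 blk=11 s=1: L1-HIT | VC [7, 3]
  [11] addr=0xb7 blk=11 s=1: L1-HIT | VC [7, 3]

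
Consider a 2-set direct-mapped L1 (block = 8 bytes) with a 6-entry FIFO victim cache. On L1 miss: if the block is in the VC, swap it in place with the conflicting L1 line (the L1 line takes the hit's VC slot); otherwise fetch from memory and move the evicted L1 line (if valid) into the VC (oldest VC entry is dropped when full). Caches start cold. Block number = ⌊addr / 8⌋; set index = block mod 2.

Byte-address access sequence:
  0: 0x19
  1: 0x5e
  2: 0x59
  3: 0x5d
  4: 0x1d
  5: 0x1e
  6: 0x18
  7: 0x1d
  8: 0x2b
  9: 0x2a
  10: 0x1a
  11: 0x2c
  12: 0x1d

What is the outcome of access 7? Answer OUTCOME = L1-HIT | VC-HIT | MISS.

OUTCOME = L1-HIT

#0 0x19→b3/s1 MISS; vc=[]
#1 0x5e→b11/s1 MISS; vc=[3]
#2 0x59→b11/s1 L1-HIT; vc=[3]
#3 0x5d→b11/s1 L1-HIT; vc=[3]
#4 0x1d→b3/s1 VC-HIT; vc=[11]
#5 0x1e→b3/s1 L1-HIT; vc=[11]
#6 0x18→b3/s1 L1-HIT; vc=[11]
#7 0x1d→b3/s1 L1-HIT; vc=[11]
#8 0x2b→b5/s1 MISS; vc=[11,3]
#9 0x2a→b5/s1 L1-HIT; vc=[11,3]
#10 0x1a→b3/s1 VC-HIT; vc=[11,5]
#11 0x2c→b5/s1 VC-HIT; vc=[11,3]
#12 0x1d→b3/s1 VC-HIT; vc=[11,5]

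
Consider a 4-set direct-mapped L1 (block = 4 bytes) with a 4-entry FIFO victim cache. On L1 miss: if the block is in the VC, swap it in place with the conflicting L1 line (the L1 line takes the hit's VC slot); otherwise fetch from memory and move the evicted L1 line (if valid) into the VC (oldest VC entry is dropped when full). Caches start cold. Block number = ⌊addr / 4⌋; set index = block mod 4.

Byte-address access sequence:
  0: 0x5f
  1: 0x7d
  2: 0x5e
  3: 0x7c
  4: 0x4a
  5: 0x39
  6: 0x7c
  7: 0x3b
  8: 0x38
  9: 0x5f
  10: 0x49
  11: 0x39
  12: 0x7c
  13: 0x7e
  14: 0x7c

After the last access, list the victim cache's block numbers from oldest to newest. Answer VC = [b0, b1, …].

0: 0x5f (blk 23, set 3) → MISS  vc=[]
1: 0x7d (blk 31, set 3) → MISS  vc=[23]
2: 0x5e (blk 23, set 3) → VC-HIT  vc=[31]
3: 0x7c (blk 31, set 3) → VC-HIT  vc=[23]
4: 0x4a (blk 18, set 2) → MISS  vc=[23]
5: 0x39 (blk 14, set 2) → MISS  vc=[23, 18]
6: 0x7c (blk 31, set 3) → L1-HIT  vc=[23, 18]
7: 0x3b (blk 14, set 2) → L1-HIT  vc=[23, 18]
8: 0x38 (blk 14, set 2) → L1-HIT  vc=[23, 18]
9: 0x5f (blk 23, set 3) → VC-HIT  vc=[31, 18]
10: 0x49 (blk 18, set 2) → VC-HIT  vc=[31, 14]
11: 0x39 (blk 14, set 2) → VC-HIT  vc=[31, 18]
12: 0x7c (blk 31, set 3) → VC-HIT  vc=[23, 18]
13: 0x7e (blk 31, set 3) → L1-HIT  vc=[23, 18]
14: 0x7c (blk 31, set 3) → L1-HIT  vc=[23, 18]

VC = [23, 18]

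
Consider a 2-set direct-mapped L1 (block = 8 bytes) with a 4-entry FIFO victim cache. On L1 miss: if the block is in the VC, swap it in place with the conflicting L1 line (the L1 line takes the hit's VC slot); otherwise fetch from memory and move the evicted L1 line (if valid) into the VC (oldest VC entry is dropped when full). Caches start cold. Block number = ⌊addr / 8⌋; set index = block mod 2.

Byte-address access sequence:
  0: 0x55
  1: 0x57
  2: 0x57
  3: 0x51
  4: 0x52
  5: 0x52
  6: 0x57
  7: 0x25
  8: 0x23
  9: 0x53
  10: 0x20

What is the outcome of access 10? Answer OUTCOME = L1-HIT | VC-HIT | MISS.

OUTCOME = VC-HIT

  [0] addr=0x55 blk=10 s=0: MISS | VC []
  [1] addr=0x57 blk=10 s=0: L1-HIT | VC []
  [2] addr=0x57 blk=10 s=0: L1-HIT | VC []
  [3] addr=0x51 blk=10 s=0: L1-HIT | VC []
  [4] addr=0x52 blk=10 s=0: L1-HIT | VC []
  [5] addr=0x52 blk=10 s=0: L1-HIT | VC []
  [6] addr=0x57 blk=10 s=0: L1-HIT | VC []
  [7] addr=0x25 blk=4 s=0: MISS | VC [10]
  [8] addr=0x23 blk=4 s=0: L1-HIT | VC [10]
  [9] addr=0x53 blk=10 s=0: VC-HIT | VC [4]
  [10] addr=0x20 blk=4 s=0: VC-HIT | VC [10]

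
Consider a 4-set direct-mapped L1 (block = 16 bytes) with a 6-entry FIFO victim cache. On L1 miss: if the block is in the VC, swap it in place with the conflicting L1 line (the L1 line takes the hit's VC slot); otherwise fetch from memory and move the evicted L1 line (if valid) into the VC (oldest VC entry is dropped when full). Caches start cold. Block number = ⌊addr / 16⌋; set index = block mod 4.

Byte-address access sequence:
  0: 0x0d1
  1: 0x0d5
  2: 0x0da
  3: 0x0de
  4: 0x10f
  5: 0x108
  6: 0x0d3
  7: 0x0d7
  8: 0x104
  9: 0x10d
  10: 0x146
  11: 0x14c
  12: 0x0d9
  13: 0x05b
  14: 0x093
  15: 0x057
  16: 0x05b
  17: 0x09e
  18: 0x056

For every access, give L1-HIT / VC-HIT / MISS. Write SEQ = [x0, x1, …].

SEQ = [MISS, L1-HIT, L1-HIT, L1-HIT, MISS, L1-HIT, L1-HIT, L1-HIT, L1-HIT, L1-HIT, MISS, L1-HIT, L1-HIT, MISS, MISS, VC-HIT, L1-HIT, VC-HIT, VC-HIT]

  [0] addr=0xd1 blk=13 s=1: MISS | VC []
  [1] addr=0xd5 blk=13 s=1: L1-HIT | VC []
  [2] addr=0xda blk=13 s=1: L1-HIT | VC []
  [3] addr=0xde blk=13 s=1: L1-HIT | VC []
  [4] addr=0x10f blk=16 s=0: MISS | VC []
  [5] addr=0x108 blk=16 s=0: L1-HIT | VC []
  [6] addr=0xd3 blk=13 s=1: L1-HIT | VC []
  [7] addr=0xd7 blk=13 s=1: L1-HIT | VC []
  [8] addr=0x104 blk=16 s=0: L1-HIT | VC []
  [9] addr=0x10d blk=16 s=0: L1-HIT | VC []
  [10] addr=0x146 blk=20 s=0: MISS | VC [16]
  [11] addr=0x14c blk=20 s=0: L1-HIT | VC [16]
  [12] addr=0xd9 blk=13 s=1: L1-HIT | VC [16]
  [13] addr=0x5b blk=5 s=1: MISS | VC [16, 13]
  [14] addr=0x93 blk=9 s=1: MISS | VC [16, 13, 5]
  [15] addr=0x57 blk=5 s=1: VC-HIT | VC [16, 13, 9]
  [16] addr=0x5b blk=5 s=1: L1-HIT | VC [16, 13, 9]
  [17] addr=0x9e blk=9 s=1: VC-HIT | VC [16, 13, 5]
  [18] addr=0x56 blk=5 s=1: VC-HIT | VC [16, 13, 9]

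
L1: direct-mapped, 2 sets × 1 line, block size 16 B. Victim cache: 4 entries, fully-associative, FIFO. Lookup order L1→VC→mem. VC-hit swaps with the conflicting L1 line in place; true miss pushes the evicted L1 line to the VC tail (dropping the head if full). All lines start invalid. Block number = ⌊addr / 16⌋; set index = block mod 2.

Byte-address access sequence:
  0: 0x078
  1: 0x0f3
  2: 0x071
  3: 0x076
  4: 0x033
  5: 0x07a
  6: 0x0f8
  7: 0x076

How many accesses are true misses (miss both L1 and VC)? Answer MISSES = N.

0: 0x78 (blk 7, set 1) → MISS  vc=[]
1: 0xf3 (blk 15, set 1) → MISS  vc=[7]
2: 0x71 (blk 7, set 1) → VC-HIT  vc=[15]
3: 0x76 (blk 7, set 1) → L1-HIT  vc=[15]
4: 0x33 (blk 3, set 1) → MISS  vc=[15, 7]
5: 0x7a (blk 7, set 1) → VC-HIT  vc=[15, 3]
6: 0xf8 (blk 15, set 1) → VC-HIT  vc=[7, 3]
7: 0x76 (blk 7, set 1) → VC-HIT  vc=[15, 3]

MISSES = 3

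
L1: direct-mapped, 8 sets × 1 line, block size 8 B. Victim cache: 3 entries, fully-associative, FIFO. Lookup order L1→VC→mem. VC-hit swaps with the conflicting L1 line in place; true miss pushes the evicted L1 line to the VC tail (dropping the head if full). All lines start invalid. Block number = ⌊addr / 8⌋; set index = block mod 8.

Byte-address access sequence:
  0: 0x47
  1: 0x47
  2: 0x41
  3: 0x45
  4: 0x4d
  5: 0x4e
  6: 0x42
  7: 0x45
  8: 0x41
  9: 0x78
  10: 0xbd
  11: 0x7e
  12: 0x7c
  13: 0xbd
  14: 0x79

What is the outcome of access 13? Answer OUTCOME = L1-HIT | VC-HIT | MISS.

OUTCOME = VC-HIT

0: 0x47 (blk 8, set 0) → MISS  vc=[]
1: 0x47 (blk 8, set 0) → L1-HIT  vc=[]
2: 0x41 (blk 8, set 0) → L1-HIT  vc=[]
3: 0x45 (blk 8, set 0) → L1-HIT  vc=[]
4: 0x4d (blk 9, set 1) → MISS  vc=[]
5: 0x4e (blk 9, set 1) → L1-HIT  vc=[]
6: 0x42 (blk 8, set 0) → L1-HIT  vc=[]
7: 0x45 (blk 8, set 0) → L1-HIT  vc=[]
8: 0x41 (blk 8, set 0) → L1-HIT  vc=[]
9: 0x78 (blk 15, set 7) → MISS  vc=[]
10: 0xbd (blk 23, set 7) → MISS  vc=[15]
11: 0x7e (blk 15, set 7) → VC-HIT  vc=[23]
12: 0x7c (blk 15, set 7) → L1-HIT  vc=[23]
13: 0xbd (blk 23, set 7) → VC-HIT  vc=[15]
14: 0x79 (blk 15, set 7) → VC-HIT  vc=[23]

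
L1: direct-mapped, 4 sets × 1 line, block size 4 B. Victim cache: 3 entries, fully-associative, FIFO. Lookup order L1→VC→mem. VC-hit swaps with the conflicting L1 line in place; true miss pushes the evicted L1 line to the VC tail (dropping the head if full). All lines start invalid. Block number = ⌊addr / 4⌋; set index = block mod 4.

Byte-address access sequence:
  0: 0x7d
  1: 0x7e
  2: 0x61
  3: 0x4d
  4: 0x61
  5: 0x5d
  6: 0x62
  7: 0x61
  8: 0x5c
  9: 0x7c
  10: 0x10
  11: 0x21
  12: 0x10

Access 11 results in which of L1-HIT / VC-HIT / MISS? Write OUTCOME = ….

#0 0x7d→b31/s3 MISS; vc=[]
#1 0x7e→b31/s3 L1-HIT; vc=[]
#2 0x61→b24/s0 MISS; vc=[]
#3 0x4d→b19/s3 MISS; vc=[31]
#4 0x61→b24/s0 L1-HIT; vc=[31]
#5 0x5d→b23/s3 MISS; vc=[31,19]
#6 0x62→b24/s0 L1-HIT; vc=[31,19]
#7 0x61→b24/s0 L1-HIT; vc=[31,19]
#8 0x5c→b23/s3 L1-HIT; vc=[31,19]
#9 0x7c→b31/s3 VC-HIT; vc=[23,19]
#10 0x10→b4/s0 MISS; vc=[23,19,24]
#11 0x21→b8/s0 MISS; vc=[19,24,4]
#12 0x10→b4/s0 VC-HIT; vc=[19,24,8]

OUTCOME = MISS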